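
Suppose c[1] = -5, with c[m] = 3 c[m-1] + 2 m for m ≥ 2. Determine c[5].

c[2] = 3(-5) + 4 = -11
c[3] = 3(-11) + 6 = -27
c[4] = 3(-27) + 8 = -73
c[5] = 3(-73) + 10 = -209

-209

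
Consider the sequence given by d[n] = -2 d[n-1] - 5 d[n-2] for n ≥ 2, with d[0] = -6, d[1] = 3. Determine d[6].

d[2] = -2*3 - 5*(-6) = 24
d[3] = -2*24 - 5*3 = -63
d[4] = -2*(-63) - 5*24 = 6
d[5] = -2*6 - 5*(-63) = 303
d[6] = -2*303 - 5*6 = -636

-636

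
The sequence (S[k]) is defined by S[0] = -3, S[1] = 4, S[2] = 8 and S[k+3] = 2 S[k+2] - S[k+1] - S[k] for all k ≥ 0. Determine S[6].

-7

S[3] = 2(8) - 4 - (-3) = 15
S[4] = 2(15) - 8 - 4 = 18
S[5] = 2(18) - 15 - 8 = 13
S[6] = 2(13) - 18 - 15 = -7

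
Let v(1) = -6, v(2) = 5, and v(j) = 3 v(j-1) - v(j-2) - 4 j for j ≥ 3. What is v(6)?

v(3) = 3·5 - (-6) - 12 = 9
v(4) = 3·9 - 5 - 16 = 6
v(5) = 3·6 - 9 - 20 = -11
v(6) = 3·(-11) - 6 - 24 = -63

-63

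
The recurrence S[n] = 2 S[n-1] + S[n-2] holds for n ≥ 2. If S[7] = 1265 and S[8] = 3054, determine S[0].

Rearranging, S[n-2] = S[n] - 2 S[n-1].
S[6] = 3054 - 2*1265 = 524
S[5] = 1265 - 2*524 = 217
S[4] = 524 - 2*217 = 90
S[3] = 217 - 2*90 = 37
S[2] = 90 - 2*37 = 16
S[1] = 37 - 2*16 = 5
S[0] = 16 - 2*5 = 6

6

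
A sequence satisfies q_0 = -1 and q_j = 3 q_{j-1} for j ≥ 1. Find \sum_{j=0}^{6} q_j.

-1093

q_1 = 3*(-1) = -3
q_2 = 3*(-3) = -9
q_3 = 3*(-9) = -27
q_4 = 3*(-27) = -81
q_5 = 3*(-81) = -243
q_6 = 3*(-243) = -729
Sum = (-1) + (-3) + (-9) + (-27) + (-81) + (-243) + (-729) = -1093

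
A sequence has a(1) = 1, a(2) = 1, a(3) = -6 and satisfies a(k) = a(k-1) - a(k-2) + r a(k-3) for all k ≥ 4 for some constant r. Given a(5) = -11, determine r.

a(4) = -7 + r
a(5) = -1 + 2r
So -1 + 2r = -11, giving r = -5.

-5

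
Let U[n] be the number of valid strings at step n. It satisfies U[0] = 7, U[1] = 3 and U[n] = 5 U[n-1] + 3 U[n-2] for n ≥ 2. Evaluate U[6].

U[2] = 5·3 + 3·7 = 36
U[3] = 5·36 + 3·3 = 189
U[4] = 5·189 + 3·36 = 1053
U[5] = 5·1053 + 3·189 = 5832
U[6] = 5·5832 + 3·1053 = 32319

32319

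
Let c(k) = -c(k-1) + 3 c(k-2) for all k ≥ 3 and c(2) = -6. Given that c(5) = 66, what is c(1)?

Let c(1) = v.
c(3) = 6 + 3v
c(4) = -24 - 3v
c(5) = 42 + 12v
So 42 + 12v = 66, giving v = 2.

2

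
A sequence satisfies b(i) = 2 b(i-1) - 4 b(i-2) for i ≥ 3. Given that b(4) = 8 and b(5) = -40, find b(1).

Rearranging, b(i-2) = (b(i) - 2 b(i-1)) / -4.
b(3) = (-40 - 2*8) / -4 = -56/-4 = 14
b(2) = (8 - 2*14) / -4 = -20/-4 = 5
b(1) = (14 - 2*5) / -4 = 4/-4 = -1

-1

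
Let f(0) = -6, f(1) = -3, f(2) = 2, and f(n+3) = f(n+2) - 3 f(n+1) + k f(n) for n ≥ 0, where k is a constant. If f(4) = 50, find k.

f(3) = 11 - 6k
f(4) = 5 - 9k
So 5 - 9k = 50, giving k = -5.

-5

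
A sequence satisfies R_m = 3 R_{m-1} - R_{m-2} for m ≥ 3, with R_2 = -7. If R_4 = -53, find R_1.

Let R_1 = y.
R_3 = -21 - y
R_4 = -56 - 3y
So -56 - 3y = -53, giving y = -1.

-1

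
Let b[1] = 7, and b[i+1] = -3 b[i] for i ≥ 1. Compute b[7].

5103

b[2] = -3*7 = -21
b[3] = -3*(-21) = 63
b[4] = -3*63 = -189
b[5] = -3*(-189) = 567
b[6] = -3*567 = -1701
b[7] = -3*(-1701) = 5103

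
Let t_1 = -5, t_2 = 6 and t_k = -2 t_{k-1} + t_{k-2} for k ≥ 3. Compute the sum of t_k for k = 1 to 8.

t_3 = -2·6 + (-5) = -17
t_4 = -2·(-17) + 6 = 40
t_5 = -2·40 + (-17) = -97
t_6 = -2·(-97) + 40 = 234
t_7 = -2·234 + (-97) = -565
t_8 = -2·(-565) + 234 = 1364
Sum = (-5) + 6 + (-17) + 40 + (-97) + 234 + (-565) + 1364 = 960

960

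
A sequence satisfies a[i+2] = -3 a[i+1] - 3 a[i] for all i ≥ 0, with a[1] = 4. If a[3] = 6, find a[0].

-2

Let a[0] = x.
a[2] = -12 - 3x
a[3] = 24 + 9x
So 24 + 9x = 6, giving x = -2.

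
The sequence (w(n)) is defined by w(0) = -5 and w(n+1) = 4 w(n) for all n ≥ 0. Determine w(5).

-5120

w(1) = 4*(-5) = -20
w(2) = 4*(-20) = -80
w(3) = 4*(-80) = -320
w(4) = 4*(-320) = -1280
w(5) = 4*(-1280) = -5120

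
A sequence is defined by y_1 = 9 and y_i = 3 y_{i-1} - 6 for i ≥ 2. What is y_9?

y_2 = 3·9 - 6 = 21
y_3 = 3·21 - 6 = 57
y_4 = 3·57 - 6 = 165
y_5 = 3·165 - 6 = 489
y_6 = 3·489 - 6 = 1461
y_7 = 3·1461 - 6 = 4377
y_8 = 3·4377 - 6 = 13125
y_9 = 3·13125 - 6 = 39369

39369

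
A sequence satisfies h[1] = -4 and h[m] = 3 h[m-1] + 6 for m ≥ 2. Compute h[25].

-282429536484

The fixed point is 6/(1 - 3) = -3, so h[m] + 3 = 3(h[m-1] + 3).
Hence h[m] = -1·3^{m-1} - 3.
h[25] = -1·3^{24} - 3 = -1·282429536481 - 3 = -282429536484.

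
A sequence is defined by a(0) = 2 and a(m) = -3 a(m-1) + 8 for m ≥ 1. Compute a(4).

a(1) = -3(2) + 8 = 2
a(2) = -3(2) + 8 = 2
a(3) = -3(2) + 8 = 2
a(4) = -3(2) + 8 = 2

2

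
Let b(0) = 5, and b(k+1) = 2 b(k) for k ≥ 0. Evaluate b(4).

b(1) = 2·5 = 10
b(2) = 2·10 = 20
b(3) = 2·20 = 40
b(4) = 2·40 = 80

80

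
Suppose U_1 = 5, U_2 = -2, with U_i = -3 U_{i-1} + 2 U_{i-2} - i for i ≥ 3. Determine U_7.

U_3 = -3(-2) + 2(5) - 3 = 13
U_4 = -3(13) + 2(-2) - 4 = -47
U_5 = -3(-47) + 2(13) - 5 = 162
U_6 = -3(162) + 2(-47) - 6 = -586
U_7 = -3(-586) + 2(162) - 7 = 2075

2075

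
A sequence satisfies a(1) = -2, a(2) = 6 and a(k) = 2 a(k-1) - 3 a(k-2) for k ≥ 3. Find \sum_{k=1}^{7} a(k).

-194

a(3) = 2·6 - 3·(-2) = 18
a(4) = 2·18 - 3·6 = 18
a(5) = 2·18 - 3·18 = -18
a(6) = 2·(-18) - 3·18 = -90
a(7) = 2·(-90) - 3·(-18) = -126
Sum = (-2) + 6 + 18 + 18 + (-18) + (-90) + (-126) = -194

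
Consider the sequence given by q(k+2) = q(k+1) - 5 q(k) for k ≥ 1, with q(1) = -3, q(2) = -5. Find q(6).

q(3) = (-5) - 5·(-3) = 10
q(4) = 10 - 5·(-5) = 35
q(5) = 35 - 5·10 = -15
q(6) = (-15) - 5·35 = -190

-190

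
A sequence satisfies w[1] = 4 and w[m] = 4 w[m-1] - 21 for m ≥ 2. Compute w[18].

The fixed point is -21/(1 - 4) = 7, so w[m] - 7 = 4(w[m-1] - 7).
Hence w[m] = -3·4^{m-1} + 7.
w[18] = -3·4^{17} + 7 = -3·17179869184 + 7 = -51539607545.

-51539607545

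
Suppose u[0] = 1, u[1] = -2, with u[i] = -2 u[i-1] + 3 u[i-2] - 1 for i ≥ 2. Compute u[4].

55

u[2] = -2*(-2) + 3*1 - 1 = 6
u[3] = -2*6 + 3*(-2) - 1 = -19
u[4] = -2*(-19) + 3*6 - 1 = 55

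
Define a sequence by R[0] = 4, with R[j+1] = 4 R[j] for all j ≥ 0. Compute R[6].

R[1] = 4(4) = 16
R[2] = 4(16) = 64
R[3] = 4(64) = 256
R[4] = 4(256) = 1024
R[5] = 4(1024) = 4096
R[6] = 4(4096) = 16384

16384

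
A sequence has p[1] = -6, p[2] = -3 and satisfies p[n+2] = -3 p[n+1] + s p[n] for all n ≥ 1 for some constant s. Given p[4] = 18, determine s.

3

p[3] = 9 - 6s
p[4] = -27 + 15s
So -27 + 15s = 18, giving s = 3.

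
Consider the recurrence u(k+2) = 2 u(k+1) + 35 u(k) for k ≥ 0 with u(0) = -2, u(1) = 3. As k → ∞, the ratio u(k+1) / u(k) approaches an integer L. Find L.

The characteristic equation is r^2 - 2r - 35 = 0, which factors as (r - 7)(r + 5) = 0.
So the roots are 7 and -5. Since |7| > |-5| and the coefficient of 7^k is non-zero, the ratio tends to 7.

7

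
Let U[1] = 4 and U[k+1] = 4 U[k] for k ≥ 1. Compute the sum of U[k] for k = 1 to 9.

U[2] = 4(4) = 16
U[3] = 4(16) = 64
U[4] = 4(64) = 256
U[5] = 4(256) = 1024
U[6] = 4(1024) = 4096
U[7] = 4(4096) = 16384
U[8] = 4(16384) = 65536
U[9] = 4(65536) = 262144
Sum = 4 + 16 + 64 + 256 + 1024 + 4096 + 16384 + 65536 + 262144 = 349524

349524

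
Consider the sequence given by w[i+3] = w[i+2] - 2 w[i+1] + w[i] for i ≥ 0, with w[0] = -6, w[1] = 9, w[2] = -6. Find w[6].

33

w[3] = (-6) - 2(9) + (-6) = -30
w[4] = (-30) - 2(-6) + 9 = -9
w[5] = (-9) - 2(-30) + (-6) = 45
w[6] = 45 - 2(-9) + (-30) = 33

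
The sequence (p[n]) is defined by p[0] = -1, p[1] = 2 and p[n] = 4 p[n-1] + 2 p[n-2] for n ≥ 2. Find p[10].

962656

p[2] = 4*2 + 2*(-1) = 6
p[3] = 4*6 + 2*2 = 28
p[4] = 4*28 + 2*6 = 124
p[5] = 4*124 + 2*28 = 552
p[6] = 4*552 + 2*124 = 2456
p[7] = 4*2456 + 2*552 = 10928
p[8] = 4*10928 + 2*2456 = 48624
p[9] = 4*48624 + 2*10928 = 216352
p[10] = 4*216352 + 2*48624 = 962656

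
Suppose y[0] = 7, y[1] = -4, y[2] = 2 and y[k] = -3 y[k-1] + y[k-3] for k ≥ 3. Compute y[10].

y[3] = -3*2 + 7 = 1
y[4] = -3*1 + (-4) = -7
y[5] = -3*(-7) + 2 = 23
y[6] = -3*23 + 1 = -68
y[7] = -3*(-68) + (-7) = 197
y[8] = -3*197 + 23 = -568
y[9] = -3*(-568) + (-68) = 1636
y[10] = -3*1636 + 197 = -4711

-4711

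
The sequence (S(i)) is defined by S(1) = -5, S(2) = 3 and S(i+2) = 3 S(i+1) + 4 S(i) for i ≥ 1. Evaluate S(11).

S(3) = 3*3 + 4*(-5) = -11
S(4) = 3*(-11) + 4*3 = -21
S(5) = 3*(-21) + 4*(-11) = -107
S(6) = 3*(-107) + 4*(-21) = -405
S(7) = 3*(-405) + 4*(-107) = -1643
S(8) = 3*(-1643) + 4*(-405) = -6549
S(9) = 3*(-6549) + 4*(-1643) = -26219
S(10) = 3*(-26219) + 4*(-6549) = -104853
S(11) = 3*(-104853) + 4*(-26219) = -419435

-419435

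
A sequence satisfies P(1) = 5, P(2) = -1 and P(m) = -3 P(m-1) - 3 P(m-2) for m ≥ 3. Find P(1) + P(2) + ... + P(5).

-50

P(3) = -3·(-1) - 3·5 = -12
P(4) = -3·(-12) - 3·(-1) = 39
P(5) = -3·39 - 3·(-12) = -81
Sum = 5 + (-1) + (-12) + 39 + (-81) = -50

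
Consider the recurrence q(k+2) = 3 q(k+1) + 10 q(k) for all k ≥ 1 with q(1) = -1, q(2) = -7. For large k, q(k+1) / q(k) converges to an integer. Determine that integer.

The characteristic equation is r^2 - 3r - 10 = 0, which factors as (r - 5)(r + 2) = 0.
So the roots are 5 and -2. Since |5| > |-2| and the coefficient of 5^k is non-zero, the ratio tends to 5.

5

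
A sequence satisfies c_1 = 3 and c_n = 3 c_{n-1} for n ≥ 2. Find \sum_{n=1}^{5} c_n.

363

c_2 = 3*3 = 9
c_3 = 3*9 = 27
c_4 = 3*27 = 81
c_5 = 3*81 = 243
Sum = 3 + 9 + 27 + 81 + 243 = 363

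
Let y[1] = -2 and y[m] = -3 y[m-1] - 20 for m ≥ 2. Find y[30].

The fixed point is -20/(1 + 3) = -5, so y[m] + 5 = -3(y[m-1] + 5).
Hence y[m] = 3·(-3)^{m-1} - 5.
y[30] = 3·(-3)^{29} - 5 = 3·-68630377364883 - 5 = -205891132094654.

-205891132094654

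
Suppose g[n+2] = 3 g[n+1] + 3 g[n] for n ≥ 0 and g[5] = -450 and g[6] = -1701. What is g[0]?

Rearranging, g[n-2] = (g[n] - 3 g[n-1]) / 3.
g[4] = (-1701 - 3·(-450)) / 3 = -351/3 = -117
g[3] = (-450 - 3·(-117)) / 3 = -99/3 = -33
g[2] = (-117 - 3·(-33)) / 3 = -18/3 = -6
g[1] = (-33 - 3·(-6)) / 3 = -15/3 = -5
g[0] = (-6 - 3·(-5)) / 3 = 9/3 = 3

3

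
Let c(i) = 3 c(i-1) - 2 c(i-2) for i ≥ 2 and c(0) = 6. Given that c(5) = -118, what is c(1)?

2

Let c(1) = v.
c(2) = -12 + 3v
c(3) = -36 + 7v
c(4) = -84 + 15v
c(5) = -180 + 31v
So -180 + 31v = -118, giving v = 2.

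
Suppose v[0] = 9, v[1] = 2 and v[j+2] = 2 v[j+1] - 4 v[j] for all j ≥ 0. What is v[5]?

v[2] = 2·2 - 4·9 = -32
v[3] = 2·(-32) - 4·2 = -72
v[4] = 2·(-72) - 4·(-32) = -16
v[5] = 2·(-16) - 4·(-72) = 256

256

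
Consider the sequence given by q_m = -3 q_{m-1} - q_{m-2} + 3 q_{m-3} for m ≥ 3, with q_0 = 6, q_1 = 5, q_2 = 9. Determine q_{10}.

1185

q_3 = -3*9 - 5 + 3*6 = -14
q_4 = -3*(-14) - 9 + 3*5 = 48
q_5 = -3*48 - (-14) + 3*9 = -103
q_6 = -3*(-103) - 48 + 3*(-14) = 219
q_7 = -3*219 - (-103) + 3*48 = -410
q_8 = -3*(-410) - 219 + 3*(-103) = 702
q_9 = -3*702 - (-410) + 3*219 = -1039
q_{10} = -3*(-1039) - 702 + 3*(-410) = 1185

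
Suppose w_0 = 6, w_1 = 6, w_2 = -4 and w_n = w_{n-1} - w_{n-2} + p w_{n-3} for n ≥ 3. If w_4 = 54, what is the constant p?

5

w_3 = -10 + 6p
w_4 = -6 + 12p
So -6 + 12p = 54, giving p = 5.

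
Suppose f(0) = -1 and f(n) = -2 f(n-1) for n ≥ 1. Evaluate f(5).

f(1) = -2*(-1) = 2
f(2) = -2*2 = -4
f(3) = -2*(-4) = 8
f(4) = -2*8 = -16
f(5) = -2*(-16) = 32

32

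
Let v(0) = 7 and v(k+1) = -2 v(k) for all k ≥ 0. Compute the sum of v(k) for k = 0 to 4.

77

v(1) = -2·7 = -14
v(2) = -2·(-14) = 28
v(3) = -2·28 = -56
v(4) = -2·(-56) = 112
Sum = 7 + (-14) + 28 + (-56) + 112 = 77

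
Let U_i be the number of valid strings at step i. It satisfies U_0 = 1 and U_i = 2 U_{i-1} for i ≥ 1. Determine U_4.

16

U_1 = 2(1) = 2
U_2 = 2(2) = 4
U_3 = 2(4) = 8
U_4 = 2(8) = 16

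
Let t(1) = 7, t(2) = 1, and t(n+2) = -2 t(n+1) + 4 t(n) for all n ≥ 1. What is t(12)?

-697344

t(3) = -2·1 + 4·7 = 26
t(4) = -2·26 + 4·1 = -48
t(5) = -2·(-48) + 4·26 = 200
t(6) = -2·200 + 4·(-48) = -592
t(7) = -2·(-592) + 4·200 = 1984
t(8) = -2·1984 + 4·(-592) = -6336
t(9) = -2·(-6336) + 4·1984 = 20608
t(10) = -2·20608 + 4·(-6336) = -66560
t(11) = -2·(-66560) + 4·20608 = 215552
t(12) = -2·215552 + 4·(-66560) = -697344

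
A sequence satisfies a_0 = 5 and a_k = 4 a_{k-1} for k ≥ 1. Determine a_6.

a_1 = 4(5) = 20
a_2 = 4(20) = 80
a_3 = 4(80) = 320
a_4 = 4(320) = 1280
a_5 = 4(1280) = 5120
a_6 = 4(5120) = 20480

20480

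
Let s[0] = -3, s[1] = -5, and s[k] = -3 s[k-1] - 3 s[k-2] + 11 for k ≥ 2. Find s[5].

-181

s[2] = -3(-5) - 3(-3) + 11 = 35
s[3] = -3(35) - 3(-5) + 11 = -79
s[4] = -3(-79) - 3(35) + 11 = 143
s[5] = -3(143) - 3(-79) + 11 = -181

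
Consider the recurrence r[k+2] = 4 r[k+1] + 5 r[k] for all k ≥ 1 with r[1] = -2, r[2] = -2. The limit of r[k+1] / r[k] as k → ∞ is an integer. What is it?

The characteristic equation is r^2 - 4r - 5 = 0, which factors as (r - 5)(r + 1) = 0.
So the roots are 5 and -1. Since |5| > |-1| and the coefficient of 5^k is non-zero, the ratio tends to 5.

5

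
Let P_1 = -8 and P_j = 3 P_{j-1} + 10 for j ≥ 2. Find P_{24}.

The fixed point is 10/(1 - 3) = -5, so P_j + 5 = 3(P_{j-1} + 5).
Hence P_j = -3·3^{j-1} - 5.
P_{24} = -3·3^{23} - 5 = -3·94143178827 - 5 = -282429536486.

-282429536486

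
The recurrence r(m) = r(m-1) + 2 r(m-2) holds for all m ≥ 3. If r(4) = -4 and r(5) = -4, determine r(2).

Rearranging, r(m-2) = (r(m) - r(m-1)) / 2.
r(3) = (-4 - (-4)) / 2 = 0/2 = 0
r(2) = (-4 - 0) / 2 = -4/2 = -2

-2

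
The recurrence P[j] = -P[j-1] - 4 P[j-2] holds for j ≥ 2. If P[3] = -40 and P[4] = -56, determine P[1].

Rearranging, P[j-2] = (P[j] + P[j-1]) / -4.
P[2] = (-56 + (-40)) / -4 = -96/-4 = 24
P[1] = (-40 + 24) / -4 = -16/-4 = 4

4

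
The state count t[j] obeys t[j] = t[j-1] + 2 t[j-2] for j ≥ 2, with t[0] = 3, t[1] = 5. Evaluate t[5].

t[2] = 5 + 2*3 = 11
t[3] = 11 + 2*5 = 21
t[4] = 21 + 2*11 = 43
t[5] = 43 + 2*21 = 85

85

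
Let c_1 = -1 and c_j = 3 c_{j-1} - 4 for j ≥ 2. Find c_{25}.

The fixed point is -4/(1 - 3) = 2, so c_j - 2 = 3(c_{j-1} - 2).
Hence c_j = -3·3^{j-1} + 2.
c_{25} = -3·3^{24} + 2 = -3·282429536481 + 2 = -847288609441.

-847288609441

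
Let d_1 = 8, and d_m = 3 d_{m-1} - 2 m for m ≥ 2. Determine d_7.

4018

d_2 = 3(8) - 4 = 20
d_3 = 3(20) - 6 = 54
d_4 = 3(54) - 8 = 154
d_5 = 3(154) - 10 = 452
d_6 = 3(452) - 12 = 1344
d_7 = 3(1344) - 14 = 4018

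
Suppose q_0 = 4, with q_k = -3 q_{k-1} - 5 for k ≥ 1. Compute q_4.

424

q_1 = -3·4 - 5 = -17
q_2 = -3·(-17) - 5 = 46
q_3 = -3·46 - 5 = -143
q_4 = -3·(-143) - 5 = 424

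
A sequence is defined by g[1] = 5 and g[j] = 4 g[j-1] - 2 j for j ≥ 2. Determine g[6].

g[2] = 4*5 - 4 = 16
g[3] = 4*16 - 6 = 58
g[4] = 4*58 - 8 = 224
g[5] = 4*224 - 10 = 886
g[6] = 4*886 - 12 = 3532

3532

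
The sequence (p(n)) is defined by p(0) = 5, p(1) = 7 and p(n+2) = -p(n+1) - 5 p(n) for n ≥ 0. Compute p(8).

p(2) = -7 - 5(5) = -32
p(3) = -(-32) - 5(7) = -3
p(4) = -(-3) - 5(-32) = 163
p(5) = -163 - 5(-3) = -148
p(6) = -(-148) - 5(163) = -667
p(7) = -(-667) - 5(-148) = 1407
p(8) = -1407 - 5(-667) = 1928

1928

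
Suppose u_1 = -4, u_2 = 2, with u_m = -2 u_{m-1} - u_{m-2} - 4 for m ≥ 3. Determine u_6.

2

u_3 = -2(2) - (-4) - 4 = -4
u_4 = -2(-4) - 2 - 4 = 2
u_5 = -2(2) - (-4) - 4 = -4
u_6 = -2(-4) - 2 - 4 = 2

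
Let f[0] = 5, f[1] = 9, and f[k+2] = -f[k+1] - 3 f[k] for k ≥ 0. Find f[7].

f[2] = -9 - 3·5 = -24
f[3] = -(-24) - 3·9 = -3
f[4] = -(-3) - 3·(-24) = 75
f[5] = -75 - 3·(-3) = -66
f[6] = -(-66) - 3·75 = -159
f[7] = -(-159) - 3·(-66) = 357

357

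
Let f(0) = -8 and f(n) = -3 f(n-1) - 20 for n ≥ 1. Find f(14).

-14348912

The fixed point is -20/(1 + 3) = -5, so f(n) + 5 = -3(f(n-1) + 5).
Hence f(n) = -3·(-3)^n - 5.
f(14) = -3·(-3)^{14} - 5 = -3·4782969 - 5 = -14348912.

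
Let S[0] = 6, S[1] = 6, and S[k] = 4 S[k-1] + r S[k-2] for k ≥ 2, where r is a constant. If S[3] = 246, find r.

S[2] = 24 + 6r
S[3] = 96 + 30r
So 96 + 30r = 246, giving r = 5.

5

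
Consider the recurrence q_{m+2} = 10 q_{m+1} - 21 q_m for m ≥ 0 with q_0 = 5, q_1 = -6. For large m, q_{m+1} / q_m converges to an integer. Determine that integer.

7

The characteristic equation is r^2 - 10r + 21 = 0, which factors as (r - 7)(r - 3) = 0.
So the roots are 7 and 3. Since |7| > |3| and the coefficient of 7^m is non-zero, the ratio tends to 7.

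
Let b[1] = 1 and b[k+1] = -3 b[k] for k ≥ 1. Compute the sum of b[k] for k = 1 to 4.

-20

b[2] = -3·1 = -3
b[3] = -3·(-3) = 9
b[4] = -3·9 = -27
Sum = 1 + (-3) + 9 + (-27) = -20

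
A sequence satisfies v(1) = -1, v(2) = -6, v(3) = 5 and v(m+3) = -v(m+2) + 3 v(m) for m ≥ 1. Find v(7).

-49

v(4) = -5 + 3*(-1) = -8
v(5) = -(-8) + 3*(-6) = -10
v(6) = -(-10) + 3*5 = 25
v(7) = -25 + 3*(-8) = -49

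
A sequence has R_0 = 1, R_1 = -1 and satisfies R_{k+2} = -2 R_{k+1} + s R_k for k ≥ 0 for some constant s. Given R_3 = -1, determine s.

-1

R_2 = 2 + s
R_3 = -4 - 3s
So -4 - 3s = -1, giving s = -1.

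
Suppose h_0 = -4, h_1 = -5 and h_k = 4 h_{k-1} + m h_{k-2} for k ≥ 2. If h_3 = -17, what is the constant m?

-3

h_2 = -20 - 4m
h_3 = -80 - 21m
So -80 - 21m = -17, giving m = -3.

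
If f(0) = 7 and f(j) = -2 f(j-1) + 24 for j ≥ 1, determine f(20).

The fixed point is 24/(1 + 2) = 8, so f(j) - 8 = -2(f(j-1) - 8).
Hence f(j) = -1·(-2)^j + 8.
f(20) = -1·(-2)^{20} + 8 = -1·1048576 + 8 = -1048568.

-1048568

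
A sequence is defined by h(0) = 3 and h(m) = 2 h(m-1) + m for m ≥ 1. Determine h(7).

h(1) = 2·3 + 1 = 7
h(2) = 2·7 + 2 = 16
h(3) = 2·16 + 3 = 35
h(4) = 2·35 + 4 = 74
h(5) = 2·74 + 5 = 153
h(6) = 2·153 + 6 = 312
h(7) = 2·312 + 7 = 631

631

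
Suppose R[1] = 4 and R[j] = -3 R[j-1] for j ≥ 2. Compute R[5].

324

R[2] = -3(4) = -12
R[3] = -3(-12) = 36
R[4] = -3(36) = -108
R[5] = -3(-108) = 324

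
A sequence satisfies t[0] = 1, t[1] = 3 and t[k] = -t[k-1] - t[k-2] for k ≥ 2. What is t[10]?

3

t[2] = -3 - 1 = -4
t[3] = -(-4) - 3 = 1
t[4] = -1 - (-4) = 3
t[5] = -3 - 1 = -4
t[6] = -(-4) - 3 = 1
t[7] = -1 - (-4) = 3
t[8] = -3 - 1 = -4
t[9] = -(-4) - 3 = 1
t[10] = -1 - (-4) = 3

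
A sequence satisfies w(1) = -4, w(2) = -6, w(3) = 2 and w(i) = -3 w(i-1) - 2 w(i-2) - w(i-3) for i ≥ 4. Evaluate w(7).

w(4) = -3*2 - 2*(-6) - (-4) = 10
w(5) = -3*10 - 2*2 - (-6) = -28
w(6) = -3*(-28) - 2*10 - 2 = 62
w(7) = -3*62 - 2*(-28) - 10 = -140

-140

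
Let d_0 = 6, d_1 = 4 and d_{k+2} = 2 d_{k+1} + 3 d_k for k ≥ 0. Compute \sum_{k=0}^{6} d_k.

2736

d_2 = 2·4 + 3·6 = 26
d_3 = 2·26 + 3·4 = 64
d_4 = 2·64 + 3·26 = 206
d_5 = 2·206 + 3·64 = 604
d_6 = 2·604 + 3·206 = 1826
Sum = 6 + 4 + 26 + 64 + 206 + 604 + 1826 = 2736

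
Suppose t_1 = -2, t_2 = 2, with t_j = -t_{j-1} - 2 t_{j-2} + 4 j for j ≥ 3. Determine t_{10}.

58

t_3 = -2 - 2(-2) + 12 = 14
t_4 = -14 - 2(2) + 16 = -2
t_5 = -(-2) - 2(14) + 20 = -6
t_6 = -(-6) - 2(-2) + 24 = 34
t_7 = -34 - 2(-6) + 28 = 6
t_8 = -6 - 2(34) + 32 = -42
t_9 = -(-42) - 2(6) + 36 = 66
t_{10} = -66 - 2(-42) + 40 = 58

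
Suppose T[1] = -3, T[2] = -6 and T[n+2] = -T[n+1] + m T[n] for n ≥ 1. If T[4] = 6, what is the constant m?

-4

T[3] = 6 - 3m
T[4] = -6 - 3m
So -6 - 3m = 6, giving m = -4.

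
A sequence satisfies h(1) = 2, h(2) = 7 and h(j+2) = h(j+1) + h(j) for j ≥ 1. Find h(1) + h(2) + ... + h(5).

59

h(3) = 7 + 2 = 9
h(4) = 9 + 7 = 16
h(5) = 16 + 9 = 25
Sum = 2 + 7 + 9 + 16 + 25 = 59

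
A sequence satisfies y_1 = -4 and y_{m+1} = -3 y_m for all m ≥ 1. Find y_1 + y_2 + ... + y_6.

728

y_2 = -3·(-4) = 12
y_3 = -3·12 = -36
y_4 = -3·(-36) = 108
y_5 = -3·108 = -324
y_6 = -3·(-324) = 972
Sum = (-4) + 12 + (-36) + 108 + (-324) + 972 = 728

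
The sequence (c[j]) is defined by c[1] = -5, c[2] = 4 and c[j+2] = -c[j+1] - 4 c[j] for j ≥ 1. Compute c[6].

c[3] = -4 - 4(-5) = 16
c[4] = -16 - 4(4) = -32
c[5] = -(-32) - 4(16) = -32
c[6] = -(-32) - 4(-32) = 160

160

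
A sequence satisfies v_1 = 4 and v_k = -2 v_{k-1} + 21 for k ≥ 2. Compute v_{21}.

-3145721

The fixed point is 21/(1 + 2) = 7, so v_k - 7 = -2(v_{k-1} - 7).
Hence v_k = -3·(-2)^{k-1} + 7.
v_{21} = -3·(-2)^{20} + 7 = -3·1048576 + 7 = -3145721.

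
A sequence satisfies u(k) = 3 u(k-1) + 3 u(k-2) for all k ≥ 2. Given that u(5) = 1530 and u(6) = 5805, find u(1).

Rearranging, u(k-2) = (u(k) - 3 u(k-1)) / 3.
u(4) = (5805 - 3(1530)) / 3 = 1215/3 = 405
u(3) = (1530 - 3(405)) / 3 = 315/3 = 105
u(2) = (405 - 3(105)) / 3 = 90/3 = 30
u(1) = (105 - 3(30)) / 3 = 15/3 = 5

5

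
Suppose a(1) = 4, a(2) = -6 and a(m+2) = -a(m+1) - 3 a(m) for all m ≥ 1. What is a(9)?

a(3) = -(-6) - 3·4 = -6
a(4) = -(-6) - 3·(-6) = 24
a(5) = -24 - 3·(-6) = -6
a(6) = -(-6) - 3·24 = -66
a(7) = -(-66) - 3·(-6) = 84
a(8) = -84 - 3·(-66) = 114
a(9) = -114 - 3·84 = -366

-366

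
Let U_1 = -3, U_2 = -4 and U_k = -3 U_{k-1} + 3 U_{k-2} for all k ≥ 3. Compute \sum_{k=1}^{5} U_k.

47

U_3 = -3*(-4) + 3*(-3) = 3
U_4 = -3*3 + 3*(-4) = -21
U_5 = -3*(-21) + 3*3 = 72
Sum = (-3) + (-4) + 3 + (-21) + 72 = 47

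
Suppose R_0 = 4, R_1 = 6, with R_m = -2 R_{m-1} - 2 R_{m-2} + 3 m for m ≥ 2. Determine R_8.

R_2 = -2(6) - 2(4) + 6 = -14
R_3 = -2(-14) - 2(6) + 9 = 25
R_4 = -2(25) - 2(-14) + 12 = -10
R_5 = -2(-10) - 2(25) + 15 = -15
R_6 = -2(-15) - 2(-10) + 18 = 68
R_7 = -2(68) - 2(-15) + 21 = -85
R_8 = -2(-85) - 2(68) + 24 = 58

58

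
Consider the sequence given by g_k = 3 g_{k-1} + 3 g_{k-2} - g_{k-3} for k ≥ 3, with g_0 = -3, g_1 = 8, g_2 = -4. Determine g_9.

g_3 = 3(-4) + 3(8) - (-3) = 15
g_4 = 3(15) + 3(-4) - 8 = 25
g_5 = 3(25) + 3(15) - (-4) = 124
g_6 = 3(124) + 3(25) - 15 = 432
g_7 = 3(432) + 3(124) - 25 = 1643
g_8 = 3(1643) + 3(432) - 124 = 6101
g_9 = 3(6101) + 3(1643) - 432 = 22800

22800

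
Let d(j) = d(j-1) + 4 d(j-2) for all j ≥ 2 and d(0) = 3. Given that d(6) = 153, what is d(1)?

-3

Let d(1) = y.
d(2) = 12 + y
d(3) = 12 + 5y
d(4) = 60 + 9y
d(5) = 108 + 29y
d(6) = 348 + 65y
So 348 + 65y = 153, giving y = -3.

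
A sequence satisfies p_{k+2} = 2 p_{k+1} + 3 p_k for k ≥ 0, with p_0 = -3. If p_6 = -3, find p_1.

Let p_1 = v.
p_2 = -9 + 2v
p_3 = -18 + 7v
p_4 = -63 + 20v
p_5 = -180 + 61v
p_6 = -549 + 182v
So -549 + 182v = -3, giving v = 3.

3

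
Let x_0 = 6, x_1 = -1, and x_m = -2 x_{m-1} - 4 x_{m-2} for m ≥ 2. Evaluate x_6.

x_2 = -2·(-1) - 4·6 = -22
x_3 = -2·(-22) - 4·(-1) = 48
x_4 = -2·48 - 4·(-22) = -8
x_5 = -2·(-8) - 4·48 = -176
x_6 = -2·(-176) - 4·(-8) = 384

384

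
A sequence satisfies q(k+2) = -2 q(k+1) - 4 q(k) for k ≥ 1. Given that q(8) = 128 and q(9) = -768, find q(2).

Rearranging, q(k-2) = (q(k) + 2 q(k-1)) / -4.
q(7) = (-768 + 2*128) / -4 = -512/-4 = 128
q(6) = (128 + 2*128) / -4 = 384/-4 = -96
q(5) = (128 + 2*(-96)) / -4 = -64/-4 = 16
q(4) = (-96 + 2*16) / -4 = -64/-4 = 16
q(3) = (16 + 2*16) / -4 = 48/-4 = -12
q(2) = (16 + 2*(-12)) / -4 = -8/-4 = 2

2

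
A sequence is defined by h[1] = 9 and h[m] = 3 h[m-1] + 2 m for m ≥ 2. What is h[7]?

8375

h[2] = 3(9) + 4 = 31
h[3] = 3(31) + 6 = 99
h[4] = 3(99) + 8 = 305
h[5] = 3(305) + 10 = 925
h[6] = 3(925) + 12 = 2787
h[7] = 3(2787) + 14 = 8375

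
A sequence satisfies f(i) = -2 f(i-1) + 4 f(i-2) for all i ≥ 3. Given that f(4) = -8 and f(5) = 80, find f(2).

6

Rearranging, f(i-2) = (f(i) + 2 f(i-1)) / 4.
f(3) = (80 + 2(-8)) / 4 = 64/4 = 16
f(2) = (-8 + 2(16)) / 4 = 24/4 = 6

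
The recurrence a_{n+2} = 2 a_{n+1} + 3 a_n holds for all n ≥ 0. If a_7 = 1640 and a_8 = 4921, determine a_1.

2

Rearranging, a_{n-2} = (a_n - 2 a_{n-1}) / 3.
a_6 = (4921 - 2·1640) / 3 = 1641/3 = 547
a_5 = (1640 - 2·547) / 3 = 546/3 = 182
a_4 = (547 - 2·182) / 3 = 183/3 = 61
a_3 = (182 - 2·61) / 3 = 60/3 = 20
a_2 = (61 - 2·20) / 3 = 21/3 = 7
a_1 = (20 - 2·7) / 3 = 6/3 = 2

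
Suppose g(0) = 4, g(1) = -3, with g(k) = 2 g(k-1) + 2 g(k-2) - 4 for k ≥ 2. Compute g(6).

g(2) = 2(-3) + 2(4) - 4 = -2
g(3) = 2(-2) + 2(-3) - 4 = -14
g(4) = 2(-14) + 2(-2) - 4 = -36
g(5) = 2(-36) + 2(-14) - 4 = -104
g(6) = 2(-104) + 2(-36) - 4 = -284

-284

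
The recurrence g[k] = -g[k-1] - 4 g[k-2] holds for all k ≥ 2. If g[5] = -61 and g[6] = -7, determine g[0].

Rearranging, g[k-2] = (g[k] + g[k-1]) / -4.
g[4] = (-7 + (-61)) / -4 = -68/-4 = 17
g[3] = (-61 + 17) / -4 = -44/-4 = 11
g[2] = (17 + 11) / -4 = 28/-4 = -7
g[1] = (11 + (-7)) / -4 = 4/-4 = -1
g[0] = (-7 + (-1)) / -4 = -8/-4 = 2

2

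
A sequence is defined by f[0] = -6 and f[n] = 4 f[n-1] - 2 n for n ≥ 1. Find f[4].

f[1] = 4(-6) - 2 = -26
f[2] = 4(-26) - 4 = -108
f[3] = 4(-108) - 6 = -438
f[4] = 4(-438) - 8 = -1760

-1760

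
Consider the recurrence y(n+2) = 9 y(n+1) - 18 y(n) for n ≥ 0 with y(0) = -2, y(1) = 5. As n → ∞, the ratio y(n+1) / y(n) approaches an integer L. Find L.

The characteristic equation is r^2 - 9r + 18 = 0, which factors as (r - 6)(r - 3) = 0.
So the roots are 6 and 3. Since |6| > |3| and the coefficient of 6^n is non-zero, the ratio tends to 6.

6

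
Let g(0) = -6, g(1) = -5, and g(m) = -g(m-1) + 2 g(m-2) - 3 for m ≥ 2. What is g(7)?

73

g(2) = -(-5) + 2·(-6) - 3 = -10
g(3) = -(-10) + 2·(-5) - 3 = -3
g(4) = -(-3) + 2·(-10) - 3 = -20
g(5) = -(-20) + 2·(-3) - 3 = 11
g(6) = -11 + 2·(-20) - 3 = -54
g(7) = -(-54) + 2·11 - 3 = 73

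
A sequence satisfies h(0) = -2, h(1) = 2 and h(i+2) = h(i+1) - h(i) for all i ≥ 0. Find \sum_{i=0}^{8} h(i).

4

h(2) = 2 - (-2) = 4
h(3) = 4 - 2 = 2
h(4) = 2 - 4 = -2
h(5) = (-2) - 2 = -4
h(6) = (-4) - (-2) = -2
h(7) = (-2) - (-4) = 2
h(8) = 2 - (-2) = 4
Sum = (-2) + 2 + 4 + 2 + (-2) + (-4) + (-2) + 2 + 4 = 4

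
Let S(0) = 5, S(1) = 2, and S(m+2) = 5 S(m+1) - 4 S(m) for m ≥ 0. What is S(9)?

-262138

S(2) = 5·2 - 4·5 = -10
S(3) = 5·(-10) - 4·2 = -58
S(4) = 5·(-58) - 4·(-10) = -250
S(5) = 5·(-250) - 4·(-58) = -1018
S(6) = 5·(-1018) - 4·(-250) = -4090
S(7) = 5·(-4090) - 4·(-1018) = -16378
S(8) = 5·(-16378) - 4·(-4090) = -65530
S(9) = 5·(-65530) - 4·(-16378) = -262138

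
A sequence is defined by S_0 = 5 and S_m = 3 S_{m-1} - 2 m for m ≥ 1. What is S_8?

22973

S_1 = 3(5) - 2 = 13
S_2 = 3(13) - 4 = 35
S_3 = 3(35) - 6 = 99
S_4 = 3(99) - 8 = 289
S_5 = 3(289) - 10 = 857
S_6 = 3(857) - 12 = 2559
S_7 = 3(2559) - 14 = 7663
S_8 = 3(7663) - 16 = 22973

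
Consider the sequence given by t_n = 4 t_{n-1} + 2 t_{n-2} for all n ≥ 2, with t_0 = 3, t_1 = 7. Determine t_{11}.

23062880

t_2 = 4(7) + 2(3) = 34
t_3 = 4(34) + 2(7) = 150
t_4 = 4(150) + 2(34) = 668
t_5 = 4(668) + 2(150) = 2972
t_6 = 4(2972) + 2(668) = 13224
t_7 = 4(13224) + 2(2972) = 58840
t_8 = 4(58840) + 2(13224) = 261808
t_9 = 4(261808) + 2(58840) = 1164912
t_{10} = 4(1164912) + 2(261808) = 5183264
t_{11} = 4(5183264) + 2(1164912) = 23062880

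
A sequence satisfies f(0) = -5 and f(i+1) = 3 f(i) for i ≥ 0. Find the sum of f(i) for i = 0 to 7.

-16400

f(1) = 3·(-5) = -15
f(2) = 3·(-15) = -45
f(3) = 3·(-45) = -135
f(4) = 3·(-135) = -405
f(5) = 3·(-405) = -1215
f(6) = 3·(-1215) = -3645
f(7) = 3·(-3645) = -10935
Sum = (-5) + (-15) + (-45) + (-135) + (-405) + (-1215) + (-3645) + (-10935) = -16400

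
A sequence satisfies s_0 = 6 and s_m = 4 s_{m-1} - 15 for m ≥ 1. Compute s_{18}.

The fixed point is -15/(1 - 4) = 5, so s_m - 5 = 4(s_{m-1} - 5).
Hence s_m = 1·4^m + 5.
s_{18} = 1·4^{18} + 5 = 1·68719476736 + 5 = 68719476741.

68719476741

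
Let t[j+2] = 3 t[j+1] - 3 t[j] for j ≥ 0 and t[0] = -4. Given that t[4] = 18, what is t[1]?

Let t[1] = w.
t[2] = 12 + 3w
t[3] = 36 + 6w
t[4] = 72 + 9w
So 72 + 9w = 18, giving w = -6.

-6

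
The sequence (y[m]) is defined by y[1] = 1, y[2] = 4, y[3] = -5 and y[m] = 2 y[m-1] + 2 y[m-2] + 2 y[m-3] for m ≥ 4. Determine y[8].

-96

y[4] = 2·(-5) + 2·4 + 2·1 = 0
y[5] = 2·0 + 2·(-5) + 2·4 = -2
y[6] = 2·(-2) + 2·0 + 2·(-5) = -14
y[7] = 2·(-14) + 2·(-2) + 2·0 = -32
y[8] = 2·(-32) + 2·(-14) + 2·(-2) = -96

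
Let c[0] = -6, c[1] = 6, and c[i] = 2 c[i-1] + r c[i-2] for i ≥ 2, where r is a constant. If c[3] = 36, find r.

c[2] = 12 - 6r
c[3] = 24 - 6r
So 24 - 6r = 36, giving r = -2.

-2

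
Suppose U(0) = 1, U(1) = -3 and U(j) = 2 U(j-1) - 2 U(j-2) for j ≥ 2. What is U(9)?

-48

U(2) = 2*(-3) - 2*1 = -8
U(3) = 2*(-8) - 2*(-3) = -10
U(4) = 2*(-10) - 2*(-8) = -4
U(5) = 2*(-4) - 2*(-10) = 12
U(6) = 2*12 - 2*(-4) = 32
U(7) = 2*32 - 2*12 = 40
U(8) = 2*40 - 2*32 = 16
U(9) = 2*16 - 2*40 = -48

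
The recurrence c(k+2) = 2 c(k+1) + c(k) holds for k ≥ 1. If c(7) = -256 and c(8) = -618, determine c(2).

Rearranging, c(k-2) = c(k) - 2 c(k-1).
c(6) = -618 - 2(-256) = -106
c(5) = -256 - 2(-106) = -44
c(4) = -106 - 2(-44) = -18
c(3) = -44 - 2(-18) = -8
c(2) = -18 - 2(-8) = -2

-2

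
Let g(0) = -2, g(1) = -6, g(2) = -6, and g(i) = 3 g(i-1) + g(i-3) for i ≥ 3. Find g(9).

g(3) = 3(-6) + (-2) = -20
g(4) = 3(-20) + (-6) = -66
g(5) = 3(-66) + (-6) = -204
g(6) = 3(-204) + (-20) = -632
g(7) = 3(-632) + (-66) = -1962
g(8) = 3(-1962) + (-204) = -6090
g(9) = 3(-6090) + (-632) = -18902

-18902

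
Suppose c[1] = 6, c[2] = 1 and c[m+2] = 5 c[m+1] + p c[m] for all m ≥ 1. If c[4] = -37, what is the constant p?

c[3] = 5 + 6p
c[4] = 25 + 31p
So 25 + 31p = -37, giving p = -2.

-2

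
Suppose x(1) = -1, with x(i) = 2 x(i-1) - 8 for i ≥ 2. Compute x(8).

-1144

x(2) = 2(-1) - 8 = -10
x(3) = 2(-10) - 8 = -28
x(4) = 2(-28) - 8 = -64
x(5) = 2(-64) - 8 = -136
x(6) = 2(-136) - 8 = -280
x(7) = 2(-280) - 8 = -568
x(8) = 2(-568) - 8 = -1144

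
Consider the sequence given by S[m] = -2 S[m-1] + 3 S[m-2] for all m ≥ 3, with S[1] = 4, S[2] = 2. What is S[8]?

S[3] = -2(2) + 3(4) = 8
S[4] = -2(8) + 3(2) = -10
S[5] = -2(-10) + 3(8) = 44
S[6] = -2(44) + 3(-10) = -118
S[7] = -2(-118) + 3(44) = 368
S[8] = -2(368) + 3(-118) = -1090

-1090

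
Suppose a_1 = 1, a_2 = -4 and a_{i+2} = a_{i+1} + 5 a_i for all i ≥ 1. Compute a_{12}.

-39529

a_3 = (-4) + 5(1) = 1
a_4 = 1 + 5(-4) = -19
a_5 = (-19) + 5(1) = -14
a_6 = (-14) + 5(-19) = -109
a_7 = (-109) + 5(-14) = -179
a_8 = (-179) + 5(-109) = -724
a_9 = (-724) + 5(-179) = -1619
a_{10} = (-1619) + 5(-724) = -5239
a_{11} = (-5239) + 5(-1619) = -13334
a_{12} = (-13334) + 5(-5239) = -39529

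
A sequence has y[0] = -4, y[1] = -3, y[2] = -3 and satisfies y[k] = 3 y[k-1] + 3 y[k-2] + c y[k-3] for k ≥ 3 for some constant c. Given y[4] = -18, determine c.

y[3] = -18 - 4c
y[4] = -63 - 15c
So -63 - 15c = -18, giving c = -3.

-3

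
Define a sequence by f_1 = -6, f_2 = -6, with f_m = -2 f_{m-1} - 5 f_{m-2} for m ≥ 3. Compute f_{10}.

f_3 = -2(-6) - 5(-6) = 42
f_4 = -2(42) - 5(-6) = -54
f_5 = -2(-54) - 5(42) = -102
f_6 = -2(-102) - 5(-54) = 474
f_7 = -2(474) - 5(-102) = -438
f_8 = -2(-438) - 5(474) = -1494
f_9 = -2(-1494) - 5(-438) = 5178
f_{10} = -2(5178) - 5(-1494) = -2886

-2886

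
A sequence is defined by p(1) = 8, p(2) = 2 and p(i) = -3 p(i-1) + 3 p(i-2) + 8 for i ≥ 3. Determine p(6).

-1018

p(3) = -3*2 + 3*8 + 8 = 26
p(4) = -3*26 + 3*2 + 8 = -64
p(5) = -3*(-64) + 3*26 + 8 = 278
p(6) = -3*278 + 3*(-64) + 8 = -1018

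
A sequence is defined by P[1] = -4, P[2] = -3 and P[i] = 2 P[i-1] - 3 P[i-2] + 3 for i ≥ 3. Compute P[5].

P[3] = 2(-3) - 3(-4) + 3 = 9
P[4] = 2(9) - 3(-3) + 3 = 30
P[5] = 2(30) - 3(9) + 3 = 36

36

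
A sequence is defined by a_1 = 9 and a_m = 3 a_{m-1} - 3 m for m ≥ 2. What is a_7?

a_2 = 3*9 - 6 = 21
a_3 = 3*21 - 9 = 54
a_4 = 3*54 - 12 = 150
a_5 = 3*150 - 15 = 435
a_6 = 3*435 - 18 = 1287
a_7 = 3*1287 - 21 = 3840

3840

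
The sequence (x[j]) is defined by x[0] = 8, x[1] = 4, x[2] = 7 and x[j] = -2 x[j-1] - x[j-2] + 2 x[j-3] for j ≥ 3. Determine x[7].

46

x[3] = -2·7 - 4 + 2·8 = -2
x[4] = -2·(-2) - 7 + 2·4 = 5
x[5] = -2·5 - (-2) + 2·7 = 6
x[6] = -2·6 - 5 + 2·(-2) = -21
x[7] = -2·(-21) - 6 + 2·5 = 46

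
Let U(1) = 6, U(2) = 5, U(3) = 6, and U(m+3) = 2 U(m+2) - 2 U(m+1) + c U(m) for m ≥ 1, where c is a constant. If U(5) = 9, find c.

U(4) = 2 + 6c
U(5) = -8 + 17c
So -8 + 17c = 9, giving c = 1.

1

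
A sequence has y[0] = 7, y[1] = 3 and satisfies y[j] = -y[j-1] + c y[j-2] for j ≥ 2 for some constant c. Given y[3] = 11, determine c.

y[2] = -3 + 7c
y[3] = 3 - 4c
So 3 - 4c = 11, giving c = -2.

-2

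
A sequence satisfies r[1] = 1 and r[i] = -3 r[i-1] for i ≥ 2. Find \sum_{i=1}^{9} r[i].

4921

r[2] = -3(1) = -3
r[3] = -3(-3) = 9
r[4] = -3(9) = -27
r[5] = -3(-27) = 81
r[6] = -3(81) = -243
r[7] = -3(-243) = 729
r[8] = -3(729) = -2187
r[9] = -3(-2187) = 6561
Sum = 1 + (-3) + 9 + (-27) + 81 + (-243) + 729 + (-2187) + 6561 = 4921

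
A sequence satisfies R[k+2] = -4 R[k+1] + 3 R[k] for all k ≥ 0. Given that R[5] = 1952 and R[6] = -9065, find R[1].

8

Rearranging, R[k-2] = (R[k] + 4 R[k-1]) / 3.
R[4] = (-9065 + 4*1952) / 3 = -1257/3 = -419
R[3] = (1952 + 4*(-419)) / 3 = 276/3 = 92
R[2] = (-419 + 4*92) / 3 = -51/3 = -17
R[1] = (92 + 4*(-17)) / 3 = 24/3 = 8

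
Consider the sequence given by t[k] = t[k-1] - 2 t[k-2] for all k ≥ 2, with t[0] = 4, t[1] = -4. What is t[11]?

t[2] = (-4) - 2(4) = -12
t[3] = (-12) - 2(-4) = -4
t[4] = (-4) - 2(-12) = 20
t[5] = 20 - 2(-4) = 28
t[6] = 28 - 2(20) = -12
t[7] = (-12) - 2(28) = -68
t[8] = (-68) - 2(-12) = -44
t[9] = (-44) - 2(-68) = 92
t[10] = 92 - 2(-44) = 180
t[11] = 180 - 2(92) = -4

-4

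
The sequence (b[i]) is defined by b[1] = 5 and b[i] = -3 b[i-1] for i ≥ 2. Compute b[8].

-10935

b[2] = -3·5 = -15
b[3] = -3·(-15) = 45
b[4] = -3·45 = -135
b[5] = -3·(-135) = 405
b[6] = -3·405 = -1215
b[7] = -3·(-1215) = 3645
b[8] = -3·3645 = -10935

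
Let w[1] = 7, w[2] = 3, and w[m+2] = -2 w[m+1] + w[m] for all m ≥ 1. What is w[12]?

577

w[3] = -2·3 + 7 = 1
w[4] = -2·1 + 3 = 1
w[5] = -2·1 + 1 = -1
w[6] = -2·(-1) + 1 = 3
w[7] = -2·3 + (-1) = -7
w[8] = -2·(-7) + 3 = 17
w[9] = -2·17 + (-7) = -41
w[10] = -2·(-41) + 17 = 99
w[11] = -2·99 + (-41) = -239
w[12] = -2·(-239) + 99 = 577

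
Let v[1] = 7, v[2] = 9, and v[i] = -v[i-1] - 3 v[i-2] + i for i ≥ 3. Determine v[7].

v[3] = -9 - 3*7 + 3 = -27
v[4] = -(-27) - 3*9 + 4 = 4
v[5] = -4 - 3*(-27) + 5 = 82
v[6] = -82 - 3*4 + 6 = -88
v[7] = -(-88) - 3*82 + 7 = -151

-151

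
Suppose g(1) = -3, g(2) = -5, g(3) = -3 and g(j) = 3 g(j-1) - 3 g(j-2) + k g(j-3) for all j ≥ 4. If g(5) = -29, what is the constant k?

g(4) = 6 - 3k
g(5) = 27 - 14k
So 27 - 14k = -29, giving k = 4.

4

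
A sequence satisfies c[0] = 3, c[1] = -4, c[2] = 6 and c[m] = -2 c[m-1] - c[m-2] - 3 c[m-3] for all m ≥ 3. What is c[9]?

c[3] = -2*6 - (-4) - 3*3 = -17
c[4] = -2*(-17) - 6 - 3*(-4) = 40
c[5] = -2*40 - (-17) - 3*6 = -81
c[6] = -2*(-81) - 40 - 3*(-17) = 173
c[7] = -2*173 - (-81) - 3*40 = -385
c[8] = -2*(-385) - 173 - 3*(-81) = 840
c[9] = -2*840 - (-385) - 3*173 = -1814

-1814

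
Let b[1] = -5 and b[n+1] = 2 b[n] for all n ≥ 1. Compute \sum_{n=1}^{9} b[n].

-2555

b[2] = 2·(-5) = -10
b[3] = 2·(-10) = -20
b[4] = 2·(-20) = -40
b[5] = 2·(-40) = -80
b[6] = 2·(-80) = -160
b[7] = 2·(-160) = -320
b[8] = 2·(-320) = -640
b[9] = 2·(-640) = -1280
Sum = (-5) + (-10) + (-20) + (-40) + (-80) + (-160) + (-320) + (-640) + (-1280) = -2555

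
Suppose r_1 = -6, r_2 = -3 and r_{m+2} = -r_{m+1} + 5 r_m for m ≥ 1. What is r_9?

-6687

r_3 = -(-3) + 5(-6) = -27
r_4 = -(-27) + 5(-3) = 12
r_5 = -12 + 5(-27) = -147
r_6 = -(-147) + 5(12) = 207
r_7 = -207 + 5(-147) = -942
r_8 = -(-942) + 5(207) = 1977
r_9 = -1977 + 5(-942) = -6687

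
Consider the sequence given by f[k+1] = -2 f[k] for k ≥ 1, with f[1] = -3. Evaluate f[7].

-192

f[2] = -2*(-3) = 6
f[3] = -2*6 = -12
f[4] = -2*(-12) = 24
f[5] = -2*24 = -48
f[6] = -2*(-48) = 96
f[7] = -2*96 = -192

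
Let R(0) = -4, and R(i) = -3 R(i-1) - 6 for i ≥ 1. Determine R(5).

R(1) = -3*(-4) - 6 = 6
R(2) = -3*6 - 6 = -24
R(3) = -3*(-24) - 6 = 66
R(4) = -3*66 - 6 = -204
R(5) = -3*(-204) - 6 = 606

606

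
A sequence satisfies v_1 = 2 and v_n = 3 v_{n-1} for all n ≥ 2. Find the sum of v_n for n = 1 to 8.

v_2 = 3·2 = 6
v_3 = 3·6 = 18
v_4 = 3·18 = 54
v_5 = 3·54 = 162
v_6 = 3·162 = 486
v_7 = 3·486 = 1458
v_8 = 3·1458 = 4374
Sum = 2 + 6 + 18 + 54 + 162 + 486 + 1458 + 4374 = 6560

6560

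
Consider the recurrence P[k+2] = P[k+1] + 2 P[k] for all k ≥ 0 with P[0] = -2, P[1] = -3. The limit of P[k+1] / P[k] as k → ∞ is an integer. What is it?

2

The characteristic equation is r^2 - r - 2 = 0, which factors as (r - 2)(r + 1) = 0.
So the roots are 2 and -1. Since |2| > |-1| and the coefficient of 2^k is non-zero, the ratio tends to 2.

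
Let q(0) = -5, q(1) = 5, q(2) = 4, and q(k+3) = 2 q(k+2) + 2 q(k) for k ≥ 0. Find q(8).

q(3) = 2(4) + 2(-5) = -2
q(4) = 2(-2) + 2(5) = 6
q(5) = 2(6) + 2(4) = 20
q(6) = 2(20) + 2(-2) = 36
q(7) = 2(36) + 2(6) = 84
q(8) = 2(84) + 2(20) = 208

208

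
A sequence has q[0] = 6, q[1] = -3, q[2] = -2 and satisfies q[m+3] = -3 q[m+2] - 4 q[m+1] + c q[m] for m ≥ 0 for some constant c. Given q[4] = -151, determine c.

5

q[3] = 18 + 6c
q[4] = -46 - 21c
So -46 - 21c = -151, giving c = 5.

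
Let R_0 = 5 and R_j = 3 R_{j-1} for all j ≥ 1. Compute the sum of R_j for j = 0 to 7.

16400

R_1 = 3(5) = 15
R_2 = 3(15) = 45
R_3 = 3(45) = 135
R_4 = 3(135) = 405
R_5 = 3(405) = 1215
R_6 = 3(1215) = 3645
R_7 = 3(3645) = 10935
Sum = 5 + 15 + 45 + 135 + 405 + 1215 + 3645 + 10935 = 16400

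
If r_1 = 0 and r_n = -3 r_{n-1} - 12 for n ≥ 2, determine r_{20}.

-3486784404

The fixed point is -12/(1 + 3) = -3, so r_n + 3 = -3(r_{n-1} + 3).
Hence r_n = 3·(-3)^{n-1} - 3.
r_{20} = 3·(-3)^{19} - 3 = 3·-1162261467 - 3 = -3486784404.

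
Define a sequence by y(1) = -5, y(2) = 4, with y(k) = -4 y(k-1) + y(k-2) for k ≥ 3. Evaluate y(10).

y(3) = -4(4) + (-5) = -21
y(4) = -4(-21) + 4 = 88
y(5) = -4(88) + (-21) = -373
y(6) = -4(-373) + 88 = 1580
y(7) = -4(1580) + (-373) = -6693
y(8) = -4(-6693) + 1580 = 28352
y(9) = -4(28352) + (-6693) = -120101
y(10) = -4(-120101) + 28352 = 508756

508756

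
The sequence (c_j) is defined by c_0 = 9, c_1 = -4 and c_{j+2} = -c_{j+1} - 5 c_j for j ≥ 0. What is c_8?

c_2 = -(-4) - 5*9 = -41
c_3 = -(-41) - 5*(-4) = 61
c_4 = -61 - 5*(-41) = 144
c_5 = -144 - 5*61 = -449
c_6 = -(-449) - 5*144 = -271
c_7 = -(-271) - 5*(-449) = 2516
c_8 = -2516 - 5*(-271) = -1161

-1161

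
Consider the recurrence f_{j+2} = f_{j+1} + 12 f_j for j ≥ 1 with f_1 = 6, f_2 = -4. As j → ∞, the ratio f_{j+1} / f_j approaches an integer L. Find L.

The characteristic equation is r^2 - r - 12 = 0, which factors as (r - 4)(r + 3) = 0.
So the roots are 4 and -3. Since |4| > |-3| and the coefficient of 4^j is non-zero, the ratio tends to 4.

4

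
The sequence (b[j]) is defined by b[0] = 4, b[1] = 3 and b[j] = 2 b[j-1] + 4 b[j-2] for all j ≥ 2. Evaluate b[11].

723968

b[2] = 2*3 + 4*4 = 22
b[3] = 2*22 + 4*3 = 56
b[4] = 2*56 + 4*22 = 200
b[5] = 2*200 + 4*56 = 624
b[6] = 2*624 + 4*200 = 2048
b[7] = 2*2048 + 4*624 = 6592
b[8] = 2*6592 + 4*2048 = 21376
b[9] = 2*21376 + 4*6592 = 69120
b[10] = 2*69120 + 4*21376 = 223744
b[11] = 2*223744 + 4*69120 = 723968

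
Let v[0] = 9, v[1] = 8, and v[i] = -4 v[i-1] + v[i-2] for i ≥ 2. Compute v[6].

v[2] = -4·8 + 9 = -23
v[3] = -4·(-23) + 8 = 100
v[4] = -4·100 + (-23) = -423
v[5] = -4·(-423) + 100 = 1792
v[6] = -4·1792 + (-423) = -7591

-7591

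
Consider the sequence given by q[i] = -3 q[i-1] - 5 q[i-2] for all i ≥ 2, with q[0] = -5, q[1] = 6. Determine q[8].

q[2] = -3(6) - 5(-5) = 7
q[3] = -3(7) - 5(6) = -51
q[4] = -3(-51) - 5(7) = 118
q[5] = -3(118) - 5(-51) = -99
q[6] = -3(-99) - 5(118) = -293
q[7] = -3(-293) - 5(-99) = 1374
q[8] = -3(1374) - 5(-293) = -2657

-2657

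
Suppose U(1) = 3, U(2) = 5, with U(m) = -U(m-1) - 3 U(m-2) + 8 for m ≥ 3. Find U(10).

-397

U(3) = -5 - 3(3) + 8 = -6
U(4) = -(-6) - 3(5) + 8 = -1
U(5) = -(-1) - 3(-6) + 8 = 27
U(6) = -27 - 3(-1) + 8 = -16
U(7) = -(-16) - 3(27) + 8 = -57
U(8) = -(-57) - 3(-16) + 8 = 113
U(9) = -113 - 3(-57) + 8 = 66
U(10) = -66 - 3(113) + 8 = -397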